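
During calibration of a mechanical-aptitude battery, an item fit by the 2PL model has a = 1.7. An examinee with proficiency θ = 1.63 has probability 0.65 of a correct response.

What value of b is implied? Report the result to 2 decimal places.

1.27

P(θ) = 1 / (1 + exp(−a(θ − b)))
logit(0.65) = ln(0.65/0.35) = 0.6190
b = θ − logit/(a) = 1.63 − 0.6190/1.7000 = 1.2659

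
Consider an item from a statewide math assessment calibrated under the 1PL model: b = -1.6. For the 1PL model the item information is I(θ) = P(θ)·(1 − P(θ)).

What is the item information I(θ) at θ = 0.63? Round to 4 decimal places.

0.0877

P = 1/(1+e^{-2.2300}) = 0.9029
P(1−P) = 0.9029 × 0.0971 = 0.0877
I = P(1−P) = 0.08766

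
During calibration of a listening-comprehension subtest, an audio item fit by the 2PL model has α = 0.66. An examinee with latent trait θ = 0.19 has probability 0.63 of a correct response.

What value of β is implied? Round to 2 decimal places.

-0.62

P(θ) = 1 / (1 + exp(−α(θ − β)))
logit(0.63) = ln(0.63/0.37) = 0.5322
β = θ − logit/(α) = 0.19 − 0.5322/0.6600 = -0.6164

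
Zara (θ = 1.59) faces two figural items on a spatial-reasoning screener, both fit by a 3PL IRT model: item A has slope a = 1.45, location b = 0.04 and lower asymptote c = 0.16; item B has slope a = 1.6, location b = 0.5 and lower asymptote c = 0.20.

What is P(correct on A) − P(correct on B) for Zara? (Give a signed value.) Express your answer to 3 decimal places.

0.039

P(θ) = c + (1 − c) · 1 / (1 + exp(−a(θ − b)))
P_A = 0.9197
P_B = 0.8810
P_A − P_B = 0.0388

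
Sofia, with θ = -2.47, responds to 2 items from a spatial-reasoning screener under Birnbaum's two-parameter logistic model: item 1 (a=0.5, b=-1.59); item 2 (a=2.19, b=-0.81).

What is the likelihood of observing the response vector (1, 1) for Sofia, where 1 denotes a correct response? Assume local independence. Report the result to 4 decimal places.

0.0101

P(θ) = 1 / (1 + exp(−a(θ − b)))
P_1 = 1/(1+e^{0.4400}) = 0.3917
P_2 = 1/(1+e^{3.6354}) = 0.0257
L = P_1 × P_2 = 0.3917 × 0.0257 = 0.01007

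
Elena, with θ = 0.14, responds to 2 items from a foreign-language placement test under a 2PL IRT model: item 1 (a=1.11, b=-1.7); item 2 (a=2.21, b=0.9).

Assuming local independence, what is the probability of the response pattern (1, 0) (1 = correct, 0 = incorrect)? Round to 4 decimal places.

P(θ) = 1 / (1 + exp(−a(θ − b)))
P_1 = 1/(1+e^{-2.0424}) = 0.8852
P_2 = 1/(1+e^{1.6796}) = 0.1571
L = P_1 × (1−P_2) = 0.8852 × 0.8429 = 0.74607

0.7461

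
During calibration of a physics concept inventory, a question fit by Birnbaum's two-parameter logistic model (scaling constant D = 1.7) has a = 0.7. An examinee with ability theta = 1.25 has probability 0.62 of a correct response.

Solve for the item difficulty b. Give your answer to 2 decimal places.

P(theta) = 1 / (1 + exp(−D·a(theta − b)))
logit(0.62) = ln(0.62/0.38) = 0.4895
b = theta − logit/(1.7·a) = 1.25 − 0.4895/1.1900 = 0.8386

0.84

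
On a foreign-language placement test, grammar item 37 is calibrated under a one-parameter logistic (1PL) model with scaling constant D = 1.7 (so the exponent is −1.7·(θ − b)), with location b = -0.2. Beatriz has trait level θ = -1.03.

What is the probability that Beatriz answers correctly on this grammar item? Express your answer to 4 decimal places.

0.1961

P(θ) = 1 / (1 + exp(−D·(θ − b)))
Exponent: 1.7 × (-1.03 − (-0.2)) = -1.4110
1/(1 + e^{1.4110}) = 0.1961
P = 0.1961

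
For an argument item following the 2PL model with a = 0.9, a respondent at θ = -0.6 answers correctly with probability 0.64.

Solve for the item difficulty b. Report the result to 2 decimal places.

P(θ) = 1 / (1 + exp(−a(θ − b)))
logit(0.64) = ln(0.64/0.36) = 0.5754
b = θ − logit/(a) = -0.6 − 0.5754/0.9000 = -1.2393

-1.24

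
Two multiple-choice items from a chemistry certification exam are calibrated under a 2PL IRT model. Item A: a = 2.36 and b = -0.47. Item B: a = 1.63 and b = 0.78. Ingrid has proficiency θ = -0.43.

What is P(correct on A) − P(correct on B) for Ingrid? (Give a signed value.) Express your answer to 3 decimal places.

0.401

P(θ) = 1 / (1 + exp(−a(θ − b)))
P_A = 0.5236
P_B = 0.1221
P_A − P_B = 0.4014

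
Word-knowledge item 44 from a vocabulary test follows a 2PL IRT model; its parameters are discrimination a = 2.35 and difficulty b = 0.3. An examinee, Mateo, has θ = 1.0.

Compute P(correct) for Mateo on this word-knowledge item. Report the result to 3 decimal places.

0.838

P(θ) = 1 / (1 + exp(−a(θ − b)))
Exponent: 2.35 × (1.0 − 0.3) = 1.6450
1/(1 + e^{-1.6450}) = 0.8382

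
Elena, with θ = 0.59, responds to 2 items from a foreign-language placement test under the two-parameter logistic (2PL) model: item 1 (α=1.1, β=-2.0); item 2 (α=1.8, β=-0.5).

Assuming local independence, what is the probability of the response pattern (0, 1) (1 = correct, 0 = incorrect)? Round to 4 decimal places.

0.0480

P(θ) = 1 / (1 + exp(−α(θ − β)))
P_1 = 1/(1+e^{-2.8490}) = 0.9453
P_2 = 1/(1+e^{-1.9620}) = 0.8767
L = (1−P_1) × P_2 = 0.0547 × 0.8767 = 0.04799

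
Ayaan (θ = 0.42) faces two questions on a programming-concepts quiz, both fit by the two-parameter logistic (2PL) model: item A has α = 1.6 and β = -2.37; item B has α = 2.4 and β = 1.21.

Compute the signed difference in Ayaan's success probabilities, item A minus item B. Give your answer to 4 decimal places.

0.8581

P(θ) = 1 / (1 + exp(−α(θ − β)))
P_A = 0.9886
P_B = 0.1306
P_A − P_B = 0.8581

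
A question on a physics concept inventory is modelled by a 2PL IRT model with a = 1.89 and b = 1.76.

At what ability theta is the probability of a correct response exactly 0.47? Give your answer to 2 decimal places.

1.70

P(theta) = 1 / (1 + exp(−a(theta − b)))
logit = ln(0.4700/0.5300) = -0.1201
theta = b + logit/(a) = 1.76 + (-0.1201)/1.8900 = 1.6964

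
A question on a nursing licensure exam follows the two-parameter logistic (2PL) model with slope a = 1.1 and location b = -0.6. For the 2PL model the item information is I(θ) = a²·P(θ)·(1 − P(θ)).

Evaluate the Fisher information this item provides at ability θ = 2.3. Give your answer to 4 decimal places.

0.0460

P = 1/(1+e^{-3.1900}) = 0.9605
P(1−P) = 0.9605 × 0.0395 = 0.0380
I = a² × P(1−P) = 1.1² × 0.0380 = 0.04596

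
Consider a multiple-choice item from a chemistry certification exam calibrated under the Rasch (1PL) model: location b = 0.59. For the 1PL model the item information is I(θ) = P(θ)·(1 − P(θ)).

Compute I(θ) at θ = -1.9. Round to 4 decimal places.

0.0707

P = 1/(1+e^{2.4900}) = 0.0766
P(1−P) = 0.0766 × 0.9234 = 0.0707
I = P(1−P) = 0.07070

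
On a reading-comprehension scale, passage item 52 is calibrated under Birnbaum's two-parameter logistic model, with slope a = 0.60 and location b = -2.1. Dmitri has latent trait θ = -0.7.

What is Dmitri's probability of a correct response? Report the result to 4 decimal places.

P(θ) = 1 / (1 + exp(−a(θ − b)))
Exponent: 0.60 × (-0.7 − (-2.1)) = 0.8400
1/(1 + e^{-0.8400}) = 0.6985

0.6985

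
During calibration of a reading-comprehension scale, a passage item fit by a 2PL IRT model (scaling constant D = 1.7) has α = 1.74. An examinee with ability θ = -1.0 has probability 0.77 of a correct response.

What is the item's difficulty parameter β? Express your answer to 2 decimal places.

-1.41

P(θ) = 1 / (1 + exp(−D·α(θ − β)))
logit(0.77) = ln(0.77/0.23) = 1.2083
β = θ − logit/(1.7·α) = -1.0 − 1.2083/2.9580 = -1.4085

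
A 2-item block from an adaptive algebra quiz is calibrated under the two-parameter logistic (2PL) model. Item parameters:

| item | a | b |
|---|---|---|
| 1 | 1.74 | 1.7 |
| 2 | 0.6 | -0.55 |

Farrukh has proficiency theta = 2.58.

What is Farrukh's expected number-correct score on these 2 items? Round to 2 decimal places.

P(theta) = 1 / (1 + exp(−a(theta − b)))
P_1 = 1/(1+e^{-1.5312}) = 0.8222
P_2 = 1/(1+e^{-1.8780}) = 0.8674
E[score] = 0.8222 + 0.8674 = 1.6896

1.69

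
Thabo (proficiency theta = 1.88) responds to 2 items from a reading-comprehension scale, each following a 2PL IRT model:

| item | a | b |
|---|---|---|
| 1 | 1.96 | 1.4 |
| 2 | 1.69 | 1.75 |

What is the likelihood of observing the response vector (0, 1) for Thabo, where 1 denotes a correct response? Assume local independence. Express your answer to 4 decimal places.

0.1557

P(theta) = 1 / (1 + exp(−a(theta − b)))
P_1 = 1/(1+e^{-0.9408}) = 0.7193
P_2 = 1/(1+e^{-0.2197}) = 0.5547
L = (1−P_1) × P_2 = 0.2807 × 0.5547 = 0.15573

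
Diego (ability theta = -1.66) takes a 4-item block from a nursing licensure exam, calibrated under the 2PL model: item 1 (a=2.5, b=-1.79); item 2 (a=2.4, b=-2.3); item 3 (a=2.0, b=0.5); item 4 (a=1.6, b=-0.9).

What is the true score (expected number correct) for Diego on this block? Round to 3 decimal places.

1.645

P(theta) = 1 / (1 + exp(−a(theta − b)))
P_1 = 1/(1+e^{-0.3250}) = 0.5805
P_2 = 1/(1+e^{-1.5360}) = 0.8229
P_3 = 1/(1+e^{4.3200}) = 0.0131
P_4 = 1/(1+e^{1.2160}) = 0.2286
E[score] = 0.5805 + 0.8229 + 0.0131 + 0.2286 = 1.6452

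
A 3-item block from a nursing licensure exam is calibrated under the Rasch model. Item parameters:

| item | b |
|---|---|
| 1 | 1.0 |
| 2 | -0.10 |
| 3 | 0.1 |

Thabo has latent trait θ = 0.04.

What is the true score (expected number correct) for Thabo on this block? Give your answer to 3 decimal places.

P(θ) = 1 / (1 + exp(−(θ − b)))
P_1 = 1/(1+e^{0.9600}) = 0.2769
P_2 = 1/(1+e^{-0.1400}) = 0.5349
P_3 = 1/(1+e^{0.0600}) = 0.4850
E[score] = 0.2769 + 0.5349 + 0.4850 = 1.2968

1.297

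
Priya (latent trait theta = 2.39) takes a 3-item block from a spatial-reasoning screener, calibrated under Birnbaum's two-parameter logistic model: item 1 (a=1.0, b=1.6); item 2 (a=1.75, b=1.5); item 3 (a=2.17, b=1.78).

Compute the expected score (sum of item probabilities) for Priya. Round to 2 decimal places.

P(theta) = 1 / (1 + exp(−a(theta − b)))
P_1 = 1/(1+e^{-0.7900}) = 0.6878
P_2 = 1/(1+e^{-1.5575}) = 0.8260
P_3 = 1/(1+e^{-1.3237}) = 0.7898
E[score] = 0.6878 + 0.8260 + 0.7898 = 2.3036

2.30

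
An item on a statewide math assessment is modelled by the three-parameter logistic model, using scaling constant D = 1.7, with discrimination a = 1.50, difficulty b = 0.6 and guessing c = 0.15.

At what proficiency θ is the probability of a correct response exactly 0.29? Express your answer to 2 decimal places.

-0.04

P(θ) = c + (1 − c) · 1 / (1 + exp(−D·a(θ − b)))
Remove guessing floor: (0.29 − 0.15)/(1 − 0.15) = 0.1647
logit = ln(0.1647/0.8353) = -1.6236
θ = b + logit/(1.7·a) = 0.6 + (-1.6236)/2.5500 = -0.0367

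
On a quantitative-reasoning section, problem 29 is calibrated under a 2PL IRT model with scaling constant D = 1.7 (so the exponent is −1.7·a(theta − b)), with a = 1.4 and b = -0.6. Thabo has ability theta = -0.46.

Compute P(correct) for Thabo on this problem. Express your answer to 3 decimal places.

P(theta) = 1 / (1 + exp(−D·a(theta − b)))
Exponent: 1.7 × 1.4 × (-0.46 − (-0.6)) = 0.3332
1/(1 + e^{-0.3332}) = 0.5825
P = 0.5825

0.583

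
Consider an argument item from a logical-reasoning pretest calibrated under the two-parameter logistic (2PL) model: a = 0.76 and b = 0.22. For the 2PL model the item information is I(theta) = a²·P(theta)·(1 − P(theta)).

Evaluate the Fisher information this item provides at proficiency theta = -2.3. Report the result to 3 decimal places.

P = 1/(1+e^{1.9152}) = 0.1284
P(1−P) = 0.1284 × 0.8716 = 0.1119
I = a² × P(1−P) = 0.76² × 0.1119 = 0.06464

0.065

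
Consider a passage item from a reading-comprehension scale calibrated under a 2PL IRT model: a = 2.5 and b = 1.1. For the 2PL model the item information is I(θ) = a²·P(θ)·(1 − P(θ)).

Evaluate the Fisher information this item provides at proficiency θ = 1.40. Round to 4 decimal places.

P = 1/(1+e^{-0.7500}) = 0.6792
P(1−P) = 0.6792 × 0.3208 = 0.2179
I = a² × P(1−P) = 2.5² × 0.2179 = 1.36184

1.3618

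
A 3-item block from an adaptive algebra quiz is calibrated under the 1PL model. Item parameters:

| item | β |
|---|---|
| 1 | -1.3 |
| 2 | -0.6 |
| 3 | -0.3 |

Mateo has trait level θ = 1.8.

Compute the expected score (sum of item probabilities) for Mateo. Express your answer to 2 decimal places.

P(θ) = 1 / (1 + exp(−(θ − β)))
P_1 = 1/(1+e^{-3.1000}) = 0.9569
P_2 = 1/(1+e^{-2.4000}) = 0.9168
P_3 = 1/(1+e^{-2.1000}) = 0.8909
E[score] = 0.9569 + 0.9168 + 0.8909 = 2.7646

2.76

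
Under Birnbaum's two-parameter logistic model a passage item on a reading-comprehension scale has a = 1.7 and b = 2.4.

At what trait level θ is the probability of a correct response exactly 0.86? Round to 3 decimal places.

P(θ) = 1 / (1 + exp(−a(θ − b)))
logit = ln(0.8600/0.1400) = 1.8153
θ = b + logit/(a) = 2.4 + 1.8153/1.7000 = 3.4678

3.468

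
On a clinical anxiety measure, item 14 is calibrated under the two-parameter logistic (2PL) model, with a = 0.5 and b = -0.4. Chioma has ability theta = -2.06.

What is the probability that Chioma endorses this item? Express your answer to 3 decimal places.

P(theta) = 1 / (1 + exp(−a(theta − b)))
Exponent: 0.5 × (-2.06 − (-0.4)) = -0.8300
1/(1 + e^{0.8300}) = 0.3036

0.304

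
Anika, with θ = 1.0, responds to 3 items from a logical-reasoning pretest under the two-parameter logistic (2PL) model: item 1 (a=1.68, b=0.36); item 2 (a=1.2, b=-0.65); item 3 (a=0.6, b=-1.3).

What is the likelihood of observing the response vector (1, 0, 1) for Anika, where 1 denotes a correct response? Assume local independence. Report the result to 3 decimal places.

P(θ) = 1 / (1 + exp(−a(θ − b)))
P_1 = 1/(1+e^{-1.0752}) = 0.7456
P_2 = 1/(1+e^{-1.9800}) = 0.8787
P_3 = 1/(1+e^{-1.3800}) = 0.7990
L = P_1 × (1−P_2) × P_3 = 0.7456 × 0.1213 × 0.7990 = 0.07227

0.072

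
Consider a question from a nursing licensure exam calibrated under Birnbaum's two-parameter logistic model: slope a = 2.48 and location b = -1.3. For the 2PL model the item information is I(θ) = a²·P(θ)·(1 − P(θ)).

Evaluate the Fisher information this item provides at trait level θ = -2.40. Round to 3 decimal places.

0.354

P = 1/(1+e^{2.7280}) = 0.0613
P(1−P) = 0.0613 × 0.9387 = 0.0576
I = a² × P(1−P) = 2.48² × 0.0576 = 0.35413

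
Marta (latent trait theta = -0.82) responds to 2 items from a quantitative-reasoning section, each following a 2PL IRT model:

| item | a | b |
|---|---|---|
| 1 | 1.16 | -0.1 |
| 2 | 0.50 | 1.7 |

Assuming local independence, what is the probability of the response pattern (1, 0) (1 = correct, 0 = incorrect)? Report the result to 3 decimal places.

0.236

P(theta) = 1 / (1 + exp(−a(theta − b)))
P_1 = 1/(1+e^{0.8352}) = 0.3025
P_2 = 1/(1+e^{1.2600}) = 0.2210
L = P_1 × (1−P_2) = 0.3025 × 0.7790 = 0.23569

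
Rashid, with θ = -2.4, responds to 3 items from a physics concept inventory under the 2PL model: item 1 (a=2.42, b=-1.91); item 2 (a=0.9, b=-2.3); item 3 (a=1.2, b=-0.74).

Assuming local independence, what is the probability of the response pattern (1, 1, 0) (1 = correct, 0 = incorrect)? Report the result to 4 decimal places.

P(θ) = 1 / (1 + exp(−a(θ − b)))
P_1 = 1/(1+e^{1.1858}) = 0.2340
P_2 = 1/(1+e^{0.0900}) = 0.4775
P_3 = 1/(1+e^{1.9920}) = 0.1200
L = P_1 × P_2 × (1−P_3) = 0.2340 × 0.4775 × 0.8800 = 0.09833

0.0983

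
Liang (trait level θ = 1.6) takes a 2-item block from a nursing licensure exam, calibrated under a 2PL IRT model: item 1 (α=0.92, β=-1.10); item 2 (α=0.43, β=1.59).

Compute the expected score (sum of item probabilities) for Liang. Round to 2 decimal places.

P(θ) = 1 / (1 + exp(−α(θ − β)))
P_1 = 1/(1+e^{-2.4840}) = 0.9230
P_2 = 1/(1+e^{-0.0043}) = 0.5011
E[score] = 0.9230 + 0.5011 = 1.4241

1.42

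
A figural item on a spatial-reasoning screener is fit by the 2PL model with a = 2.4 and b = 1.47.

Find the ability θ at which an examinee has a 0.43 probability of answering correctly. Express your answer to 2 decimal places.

1.35

P(θ) = 1 / (1 + exp(−a(θ − b)))
logit = ln(0.4300/0.5700) = -0.2819
θ = b + logit/(a) = 1.47 + (-0.2819)/2.4000 = 1.3526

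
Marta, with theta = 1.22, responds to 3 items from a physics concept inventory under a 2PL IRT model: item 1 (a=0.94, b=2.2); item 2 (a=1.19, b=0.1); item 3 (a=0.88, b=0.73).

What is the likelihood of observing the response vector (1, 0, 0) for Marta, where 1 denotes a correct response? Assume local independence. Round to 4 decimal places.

0.0234

P(theta) = 1 / (1 + exp(−a(theta − b)))
P_1 = 1/(1+e^{0.9212}) = 0.2847
P_2 = 1/(1+e^{-1.3328}) = 0.7913
P_3 = 1/(1+e^{-0.4312}) = 0.6062
L = P_1 × (1−P_2) × (1−P_3) = 0.2847 × 0.2087 × 0.3938 = 0.02340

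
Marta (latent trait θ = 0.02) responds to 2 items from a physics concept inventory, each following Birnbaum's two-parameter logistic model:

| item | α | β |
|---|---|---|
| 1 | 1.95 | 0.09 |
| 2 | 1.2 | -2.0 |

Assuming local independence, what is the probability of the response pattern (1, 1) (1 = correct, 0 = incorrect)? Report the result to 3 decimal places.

0.428

P(θ) = 1 / (1 + exp(−α(θ − β)))
P_1 = 1/(1+e^{0.1365}) = 0.4659
P_2 = 1/(1+e^{-2.4240}) = 0.9186
L = P_1 × P_2 = 0.4659 × 0.9186 = 0.42802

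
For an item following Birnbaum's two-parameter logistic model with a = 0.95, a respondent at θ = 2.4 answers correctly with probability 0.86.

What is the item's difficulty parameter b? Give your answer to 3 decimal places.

P(θ) = 1 / (1 + exp(−a(θ − b)))
logit(0.86) = ln(0.86/0.14) = 1.8153
b = θ − logit/(a) = 2.4 − 1.8153/0.9500 = 0.4892

0.489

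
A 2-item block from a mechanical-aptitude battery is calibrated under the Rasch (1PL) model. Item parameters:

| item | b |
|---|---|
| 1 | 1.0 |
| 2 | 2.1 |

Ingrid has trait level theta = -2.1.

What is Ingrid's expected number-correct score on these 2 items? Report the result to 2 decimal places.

P(theta) = 1 / (1 + exp(−(theta − b)))
P_1 = 1/(1+e^{3.1000}) = 0.0431
P_2 = 1/(1+e^{4.2000}) = 0.0148
E[score] = 0.0431 + 0.0148 = 0.0579

0.06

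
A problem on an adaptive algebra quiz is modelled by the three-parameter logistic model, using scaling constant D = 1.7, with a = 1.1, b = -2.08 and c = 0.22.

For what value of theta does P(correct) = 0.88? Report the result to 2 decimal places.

-1.17

P(theta) = c + (1 − c) · 1 / (1 + exp(−D·a(theta − b)))
Remove guessing floor: (0.88 − 0.22)/(1 − 0.22) = 0.8462
logit = ln(0.8462/0.1538) = 1.7047
theta = b + logit/(1.7·a) = -2.08 + 1.7047/1.8700 = -1.1684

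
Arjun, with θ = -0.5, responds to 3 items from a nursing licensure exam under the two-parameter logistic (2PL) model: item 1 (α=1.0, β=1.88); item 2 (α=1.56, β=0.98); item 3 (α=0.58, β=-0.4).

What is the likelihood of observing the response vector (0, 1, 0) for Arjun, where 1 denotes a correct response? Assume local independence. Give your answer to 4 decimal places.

0.0426

P(θ) = 1 / (1 + exp(−α(θ − β)))
P_1 = 1/(1+e^{2.3800}) = 0.0847
P_2 = 1/(1+e^{2.3088}) = 0.0904
P_3 = 1/(1+e^{0.0580}) = 0.4855
L = (1−P_1) × P_2 × (1−P_3) = 0.9153 × 0.0904 × 0.5145 = 0.04257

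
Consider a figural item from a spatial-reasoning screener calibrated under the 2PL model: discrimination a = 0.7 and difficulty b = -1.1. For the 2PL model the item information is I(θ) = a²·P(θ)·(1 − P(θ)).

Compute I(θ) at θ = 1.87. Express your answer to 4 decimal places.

P = 1/(1+e^{-2.0790}) = 0.8888
P(1−P) = 0.8888 × 0.1112 = 0.0988
I = a² × P(1−P) = 0.7² × 0.0988 = 0.04841

0.0484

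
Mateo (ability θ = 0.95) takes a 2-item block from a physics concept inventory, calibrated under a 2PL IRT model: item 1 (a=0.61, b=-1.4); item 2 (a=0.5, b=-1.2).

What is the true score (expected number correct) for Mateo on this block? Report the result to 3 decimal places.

P(θ) = 1 / (1 + exp(−a(θ − b)))
P_1 = 1/(1+e^{-1.4335}) = 0.8074
P_2 = 1/(1+e^{-1.0750}) = 0.7455
E[score] = 0.8074 + 0.7455 = 1.5530

1.553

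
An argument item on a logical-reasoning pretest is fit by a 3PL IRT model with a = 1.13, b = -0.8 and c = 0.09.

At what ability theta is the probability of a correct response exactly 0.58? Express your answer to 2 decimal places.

-0.66

P(theta) = c + (1 − c) · 1 / (1 + exp(−a(theta − b)))
Remove guessing floor: (0.58 − 0.09)/(1 − 0.09) = 0.5385
logit = ln(0.5385/0.4615) = 0.1542
theta = b + logit/(a) = -0.8 + 0.1542/1.1300 = -0.6636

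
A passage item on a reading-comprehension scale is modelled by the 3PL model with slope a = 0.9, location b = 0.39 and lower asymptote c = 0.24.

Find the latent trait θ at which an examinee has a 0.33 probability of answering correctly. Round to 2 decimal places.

P(θ) = c + (1 − c) · 1 / (1 + exp(−a(θ − b)))
Remove guessing floor: (0.33 − 0.24)/(1 − 0.24) = 0.1184
logit = ln(0.1184/0.8816) = -2.0075
θ = b + logit/(a) = 0.39 + (-2.0075)/0.9000 = -1.8405

-1.84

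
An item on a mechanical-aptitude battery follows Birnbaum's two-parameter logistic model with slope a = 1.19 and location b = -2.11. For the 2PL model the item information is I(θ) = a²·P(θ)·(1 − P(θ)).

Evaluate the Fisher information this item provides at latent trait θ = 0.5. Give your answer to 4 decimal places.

P = 1/(1+e^{-3.1059}) = 0.9571
P(1−P) = 0.9571 × 0.0429 = 0.0410
I = a² × P(1−P) = 1.19² × 0.0410 = 0.05810

0.0581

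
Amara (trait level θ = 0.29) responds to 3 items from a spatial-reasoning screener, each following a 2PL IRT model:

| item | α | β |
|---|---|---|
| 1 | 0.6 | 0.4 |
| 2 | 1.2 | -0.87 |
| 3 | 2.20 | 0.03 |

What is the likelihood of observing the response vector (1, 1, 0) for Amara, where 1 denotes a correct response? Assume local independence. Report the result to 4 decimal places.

P(θ) = 1 / (1 + exp(−α(θ − β)))
P_1 = 1/(1+e^{0.0660}) = 0.4835
P_2 = 1/(1+e^{-1.3920}) = 0.8009
P_3 = 1/(1+e^{-0.5720}) = 0.6392
L = P_1 × P_2 × (1−P_3) = 0.4835 × 0.8009 × 0.3608 = 0.13971

0.1397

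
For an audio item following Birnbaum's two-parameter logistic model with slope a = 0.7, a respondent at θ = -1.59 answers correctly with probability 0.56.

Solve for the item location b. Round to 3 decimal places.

-1.935

P(θ) = 1 / (1 + exp(−a(θ − b)))
logit(0.56) = ln(0.56/0.44) = 0.2412
b = θ − logit/(a) = -1.59 − 0.2412/0.7000 = -1.9345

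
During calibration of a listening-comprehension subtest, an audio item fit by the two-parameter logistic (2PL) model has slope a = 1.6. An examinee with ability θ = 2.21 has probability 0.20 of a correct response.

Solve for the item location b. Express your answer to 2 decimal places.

P(θ) = 1 / (1 + exp(−a(θ − b)))
logit(0.20) = ln(0.20/0.80) = -1.3863
b = θ − logit/(a) = 2.21 − (-1.3863)/1.6000 = 3.0764

3.08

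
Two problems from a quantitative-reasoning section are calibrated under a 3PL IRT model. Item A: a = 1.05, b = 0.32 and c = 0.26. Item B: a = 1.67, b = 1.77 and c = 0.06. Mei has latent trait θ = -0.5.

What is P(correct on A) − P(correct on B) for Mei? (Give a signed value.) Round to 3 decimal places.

0.399

P(θ) = c + (1 − c) · 1 / (1 + exp(−a(θ − b)))
P_A = 0.4799
P_B = 0.0808
P_A − P_B = 0.3991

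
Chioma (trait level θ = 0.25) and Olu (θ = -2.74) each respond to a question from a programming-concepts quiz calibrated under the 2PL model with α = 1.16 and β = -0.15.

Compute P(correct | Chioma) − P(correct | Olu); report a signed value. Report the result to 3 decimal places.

P(θ) = 1 / (1 + exp(−α(θ − β)))
P(Chioma) = 0.6140  [exponent 0.4640]
P(Olu) = 0.0472  [exponent -3.0044]
Difference = 0.6140 − 0.0472 = 0.5667

0.567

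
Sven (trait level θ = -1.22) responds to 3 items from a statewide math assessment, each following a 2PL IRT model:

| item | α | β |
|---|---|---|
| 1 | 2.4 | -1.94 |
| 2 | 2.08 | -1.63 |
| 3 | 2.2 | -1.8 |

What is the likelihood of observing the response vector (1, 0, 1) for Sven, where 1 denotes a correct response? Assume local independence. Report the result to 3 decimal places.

P(θ) = 1 / (1 + exp(−α(θ − β)))
P_1 = 1/(1+e^{-1.7280}) = 0.8492
P_2 = 1/(1+e^{-0.8528}) = 0.7012
P_3 = 1/(1+e^{-1.2760}) = 0.7818
L = P_1 × (1−P_2) × P_3 = 0.8492 × 0.2988 × 0.7818 = 0.19839

0.198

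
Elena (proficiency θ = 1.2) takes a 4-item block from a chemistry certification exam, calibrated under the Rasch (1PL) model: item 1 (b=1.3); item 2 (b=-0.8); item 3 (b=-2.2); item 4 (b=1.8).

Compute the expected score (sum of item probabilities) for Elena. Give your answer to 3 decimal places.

2.678

P(θ) = 1 / (1 + exp(−(θ − b)))
P_1 = 1/(1+e^{0.1000}) = 0.4750
P_2 = 1/(1+e^{-2.0000}) = 0.8808
P_3 = 1/(1+e^{-3.4000}) = 0.9677
P_4 = 1/(1+e^{0.6000}) = 0.3543
E[score] = 0.4750 + 0.8808 + 0.9677 + 0.3543 = 2.6779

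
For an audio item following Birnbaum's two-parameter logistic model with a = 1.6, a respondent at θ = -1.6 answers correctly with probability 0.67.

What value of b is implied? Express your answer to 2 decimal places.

-2.04

P(θ) = 1 / (1 + exp(−a(θ − b)))
logit(0.67) = ln(0.67/0.33) = 0.7082
b = θ − logit/(a) = -1.6 − 0.7082/1.6000 = -2.0426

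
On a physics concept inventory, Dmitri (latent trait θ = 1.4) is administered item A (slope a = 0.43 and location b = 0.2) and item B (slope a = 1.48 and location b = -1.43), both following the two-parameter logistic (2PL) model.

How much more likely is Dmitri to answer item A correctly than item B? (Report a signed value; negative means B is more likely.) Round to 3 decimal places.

-0.359

P(θ) = 1 / (1 + exp(−a(θ − b)))
P_A = 0.6262
P_B = 0.9851
P_A − P_B = -0.3588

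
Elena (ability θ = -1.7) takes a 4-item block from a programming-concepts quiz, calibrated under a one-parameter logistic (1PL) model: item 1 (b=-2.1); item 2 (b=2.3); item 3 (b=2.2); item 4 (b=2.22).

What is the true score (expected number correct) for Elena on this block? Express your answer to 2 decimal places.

0.66

P(θ) = 1 / (1 + exp(−(θ − b)))
P_1 = 1/(1+e^{-0.4000}) = 0.5987
P_2 = 1/(1+e^{4.0000}) = 0.0180
P_3 = 1/(1+e^{3.9000}) = 0.0198
P_4 = 1/(1+e^{3.9200}) = 0.0195
E[score] = 0.5987 + 0.0180 + 0.0198 + 0.0195 = 0.6560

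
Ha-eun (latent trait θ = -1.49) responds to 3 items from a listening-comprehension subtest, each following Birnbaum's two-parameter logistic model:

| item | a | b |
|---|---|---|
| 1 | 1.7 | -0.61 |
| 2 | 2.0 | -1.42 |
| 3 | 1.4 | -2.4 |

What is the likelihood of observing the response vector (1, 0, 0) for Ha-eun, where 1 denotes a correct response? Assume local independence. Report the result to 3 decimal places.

0.021

P(θ) = 1 / (1 + exp(−a(θ − b)))
P_1 = 1/(1+e^{1.4960}) = 0.1830
P_2 = 1/(1+e^{0.1400}) = 0.4651
P_3 = 1/(1+e^{-1.2740}) = 0.7814
L = P_1 × (1−P_2) × (1−P_3) = 0.1830 × 0.5349 × 0.2186 = 0.02140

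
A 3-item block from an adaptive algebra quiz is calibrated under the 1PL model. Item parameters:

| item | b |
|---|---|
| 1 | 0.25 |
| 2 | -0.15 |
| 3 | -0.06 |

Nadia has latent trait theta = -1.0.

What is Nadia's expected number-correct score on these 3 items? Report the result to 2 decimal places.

P(theta) = 1 / (1 + exp(−(theta − b)))
P_1 = 1/(1+e^{1.2500}) = 0.2227
P_2 = 1/(1+e^{0.8500}) = 0.2994
P_3 = 1/(1+e^{0.9400}) = 0.2809
E[score] = 0.2227 + 0.2994 + 0.2809 = 0.8030

0.80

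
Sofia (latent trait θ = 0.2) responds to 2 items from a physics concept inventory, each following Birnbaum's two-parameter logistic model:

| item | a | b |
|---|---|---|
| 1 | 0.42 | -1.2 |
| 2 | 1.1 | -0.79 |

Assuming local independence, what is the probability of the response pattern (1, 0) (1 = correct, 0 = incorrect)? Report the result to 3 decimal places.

0.162

P(θ) = 1 / (1 + exp(−a(θ − b)))
P_1 = 1/(1+e^{-0.5880}) = 0.6429
P_2 = 1/(1+e^{-1.0890}) = 0.7482
L = P_1 × (1−P_2) = 0.6429 × 0.2518 = 0.16189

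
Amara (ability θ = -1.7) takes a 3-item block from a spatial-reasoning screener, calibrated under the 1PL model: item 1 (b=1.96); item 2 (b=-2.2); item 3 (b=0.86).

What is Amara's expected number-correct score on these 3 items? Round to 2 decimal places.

P(θ) = 1 / (1 + exp(−(θ − b)))
P_1 = 1/(1+e^{3.6600}) = 0.0251
P_2 = 1/(1+e^{-0.5000}) = 0.6225
P_3 = 1/(1+e^{2.5600}) = 0.0718
E[score] = 0.0251 + 0.6225 + 0.0718 = 0.7193

0.72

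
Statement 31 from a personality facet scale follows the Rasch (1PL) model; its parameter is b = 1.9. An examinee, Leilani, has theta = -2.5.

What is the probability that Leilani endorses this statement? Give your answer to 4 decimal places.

P(theta) = 1 / (1 + exp(−(theta − b)))
Exponent: (-2.5 − 1.9) = -4.4000
1/(1 + e^{4.4000}) = 0.0121
P = 0.0121

0.0121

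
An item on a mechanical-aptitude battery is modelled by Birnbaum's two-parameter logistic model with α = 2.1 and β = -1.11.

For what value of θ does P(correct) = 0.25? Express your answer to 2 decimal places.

P(θ) = 1 / (1 + exp(−α(θ − β)))
logit = ln(0.2500/0.7500) = -1.0986
θ = β + logit/(α) = -1.11 + (-1.0986)/2.1000 = -1.6331

-1.63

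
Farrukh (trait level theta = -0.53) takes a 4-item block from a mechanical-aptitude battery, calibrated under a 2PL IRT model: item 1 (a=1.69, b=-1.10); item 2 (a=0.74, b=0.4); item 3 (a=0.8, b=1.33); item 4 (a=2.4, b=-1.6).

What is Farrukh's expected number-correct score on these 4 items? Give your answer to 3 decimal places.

2.171

P(theta) = 1 / (1 + exp(−a(theta − b)))
P_1 = 1/(1+e^{-0.9633}) = 0.7238
P_2 = 1/(1+e^{0.6882}) = 0.3344
P_3 = 1/(1+e^{1.4880}) = 0.1842
P_4 = 1/(1+e^{-2.5680}) = 0.9288
E[score] = 0.7238 + 0.3344 + 0.1842 + 0.9288 = 2.1712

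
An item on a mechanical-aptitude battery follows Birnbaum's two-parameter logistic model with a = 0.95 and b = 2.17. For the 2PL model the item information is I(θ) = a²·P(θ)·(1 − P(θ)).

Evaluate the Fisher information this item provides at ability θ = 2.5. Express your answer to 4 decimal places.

0.2202

P = 1/(1+e^{-0.3135}) = 0.5777
P(1−P) = 0.5777 × 0.4223 = 0.2440
I = a² × P(1−P) = 0.95² × 0.2440 = 0.22017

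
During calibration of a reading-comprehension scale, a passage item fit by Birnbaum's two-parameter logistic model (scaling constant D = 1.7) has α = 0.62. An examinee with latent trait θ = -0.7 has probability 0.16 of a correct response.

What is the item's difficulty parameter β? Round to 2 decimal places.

P(θ) = 1 / (1 + exp(−D·α(θ − β)))
logit(0.16) = ln(0.16/0.84) = -1.6582
β = θ − logit/(1.7·α) = -0.7 − (-1.6582)/1.0540 = 0.8733

0.87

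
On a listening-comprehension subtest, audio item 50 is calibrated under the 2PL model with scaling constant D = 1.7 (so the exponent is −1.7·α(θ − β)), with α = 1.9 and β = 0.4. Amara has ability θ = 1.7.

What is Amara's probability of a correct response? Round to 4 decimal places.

0.9852

P(θ) = 1 / (1 + exp(−D·α(θ − β)))
Exponent: 1.7 × 1.9 × (1.7 − 0.4) = 4.1990
1/(1 + e^{-4.1990}) = 0.9852
P = 0.9852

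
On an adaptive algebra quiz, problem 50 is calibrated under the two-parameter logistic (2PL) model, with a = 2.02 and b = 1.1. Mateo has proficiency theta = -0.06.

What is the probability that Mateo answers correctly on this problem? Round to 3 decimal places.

P(theta) = 1 / (1 + exp(−a(theta − b)))
Exponent: 2.02 × (-0.06 − 1.1) = -2.3432
1/(1 + e^{2.3432}) = 0.0876

0.088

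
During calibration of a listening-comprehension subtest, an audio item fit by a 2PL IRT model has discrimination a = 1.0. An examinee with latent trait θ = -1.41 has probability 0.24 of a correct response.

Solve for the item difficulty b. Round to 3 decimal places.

-0.257

P(θ) = 1 / (1 + exp(−a(θ − b)))
logit(0.24) = ln(0.24/0.76) = -1.1527
b = θ − logit/(a) = -1.41 − (-1.1527)/1.0000 = -0.2573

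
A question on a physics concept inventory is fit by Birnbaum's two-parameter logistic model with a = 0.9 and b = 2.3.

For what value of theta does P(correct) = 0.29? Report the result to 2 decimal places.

1.31

P(theta) = 1 / (1 + exp(−a(theta − b)))
logit = ln(0.2900/0.7100) = -0.8954
theta = b + logit/(a) = 2.3 + (-0.8954)/0.9000 = 1.3051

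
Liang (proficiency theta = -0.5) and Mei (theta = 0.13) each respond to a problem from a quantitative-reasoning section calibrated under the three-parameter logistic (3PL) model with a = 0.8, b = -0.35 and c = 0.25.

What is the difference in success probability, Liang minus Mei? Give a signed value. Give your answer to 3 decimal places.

-0.094

P(theta) = c + (1 − c) · 1 / (1 + exp(−a(theta − b)))
P(Liang) = 0.6025  [exponent -0.1200]
P(Mei) = 0.6961  [exponent 0.3840]
Difference = 0.6025 − 0.6961 = -0.0936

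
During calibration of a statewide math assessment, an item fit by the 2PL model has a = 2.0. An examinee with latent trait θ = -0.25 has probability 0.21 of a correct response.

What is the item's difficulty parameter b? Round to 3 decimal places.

0.412

P(θ) = 1 / (1 + exp(−a(θ − b)))
logit(0.21) = ln(0.21/0.79) = -1.3249
b = θ − logit/(a) = -0.25 − (-1.3249)/2.0000 = 0.4125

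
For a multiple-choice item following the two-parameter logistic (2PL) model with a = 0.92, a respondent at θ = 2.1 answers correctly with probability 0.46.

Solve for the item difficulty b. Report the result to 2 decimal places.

2.27

P(θ) = 1 / (1 + exp(−a(θ − b)))
logit(0.46) = ln(0.46/0.54) = -0.1603
b = θ − logit/(a) = 2.1 − (-0.1603)/0.9200 = 2.2743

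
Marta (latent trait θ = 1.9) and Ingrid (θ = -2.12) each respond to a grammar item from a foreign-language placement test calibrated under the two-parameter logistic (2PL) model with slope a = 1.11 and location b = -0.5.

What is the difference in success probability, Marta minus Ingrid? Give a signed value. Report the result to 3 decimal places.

P(θ) = 1 / (1 + exp(−a(θ − b)))
P(Marta) = 0.9349  [exponent 2.6640]
P(Ingrid) = 0.1421  [exponent -1.7982]
Difference = 0.9349 − 0.1421 = 0.7928

0.793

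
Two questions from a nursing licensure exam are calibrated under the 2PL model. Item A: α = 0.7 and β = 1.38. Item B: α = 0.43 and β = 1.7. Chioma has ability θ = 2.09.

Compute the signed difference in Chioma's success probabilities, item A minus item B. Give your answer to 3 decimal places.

P(θ) = 1 / (1 + exp(−α(θ − β)))
P_A = 0.6218
P_B = 0.5418
P_A − P_B = 0.0799

0.080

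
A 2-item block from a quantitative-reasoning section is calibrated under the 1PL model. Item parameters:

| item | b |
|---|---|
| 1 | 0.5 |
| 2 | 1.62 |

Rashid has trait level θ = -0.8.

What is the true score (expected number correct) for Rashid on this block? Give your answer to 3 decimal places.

0.296

P(θ) = 1 / (1 + exp(−(θ − b)))
P_1 = 1/(1+e^{1.3000}) = 0.2142
P_2 = 1/(1+e^{2.4200}) = 0.0817
E[score] = 0.2142 + 0.0817 = 0.2958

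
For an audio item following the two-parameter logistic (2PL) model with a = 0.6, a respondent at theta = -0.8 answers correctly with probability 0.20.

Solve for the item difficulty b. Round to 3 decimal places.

P(theta) = 1 / (1 + exp(−a(theta − b)))
logit(0.20) = ln(0.20/0.80) = -1.3863
b = theta − logit/(a) = -0.8 − (-1.3863)/0.6000 = 1.5105

1.510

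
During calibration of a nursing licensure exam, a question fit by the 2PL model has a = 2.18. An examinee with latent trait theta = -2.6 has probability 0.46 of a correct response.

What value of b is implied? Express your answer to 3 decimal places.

P(theta) = 1 / (1 + exp(−a(theta − b)))
logit(0.46) = ln(0.46/0.54) = -0.1603
b = theta − logit/(a) = -2.6 − (-0.1603)/2.1800 = -2.5264

-2.526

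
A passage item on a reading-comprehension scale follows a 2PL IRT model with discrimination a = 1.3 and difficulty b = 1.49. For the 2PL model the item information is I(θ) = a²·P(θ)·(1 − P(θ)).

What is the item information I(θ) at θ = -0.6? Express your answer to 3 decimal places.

P = 1/(1+e^{2.7170}) = 0.0620
P(1−P) = 0.0620 × 0.9380 = 0.0581
I = a² × P(1−P) = 1.3² × 0.0581 = 0.09825

0.098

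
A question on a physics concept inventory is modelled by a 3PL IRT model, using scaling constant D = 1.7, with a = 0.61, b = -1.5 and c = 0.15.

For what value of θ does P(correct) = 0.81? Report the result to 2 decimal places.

P(θ) = c + (1 − c) · 1 / (1 + exp(−D·a(θ − b)))
Remove guessing floor: (0.81 − 0.15)/(1 − 0.15) = 0.7765
logit = ln(0.7765/0.2235) = 1.2452
θ = b + logit/(1.7·a) = -1.5 + 1.2452/1.0370 = -0.2992

-0.30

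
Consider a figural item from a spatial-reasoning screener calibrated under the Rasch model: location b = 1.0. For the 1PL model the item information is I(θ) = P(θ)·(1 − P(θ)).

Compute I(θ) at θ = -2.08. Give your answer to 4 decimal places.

P = 1/(1+e^{3.0800}) = 0.0439
P(1−P) = 0.0439 × 0.9561 = 0.0420
I = P(1−P) = 0.04201

0.0420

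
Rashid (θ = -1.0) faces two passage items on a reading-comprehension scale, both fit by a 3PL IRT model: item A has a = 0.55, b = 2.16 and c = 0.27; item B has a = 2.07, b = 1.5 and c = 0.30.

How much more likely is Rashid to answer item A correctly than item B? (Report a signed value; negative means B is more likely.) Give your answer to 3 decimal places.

P(θ) = c + (1 − c) · 1 / (1 + exp(−a(θ − b)))
P_A = 0.3792
P_B = 0.3039
P_A − P_B = 0.0752

0.075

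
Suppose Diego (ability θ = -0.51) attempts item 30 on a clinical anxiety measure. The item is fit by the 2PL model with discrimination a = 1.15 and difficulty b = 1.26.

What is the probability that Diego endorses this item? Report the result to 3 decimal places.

P(θ) = 1 / (1 + exp(−a(θ − b)))
Exponent: 1.15 × (-0.51 − 1.26) = -2.0355
1/(1 + e^{2.0355}) = 0.1155

0.116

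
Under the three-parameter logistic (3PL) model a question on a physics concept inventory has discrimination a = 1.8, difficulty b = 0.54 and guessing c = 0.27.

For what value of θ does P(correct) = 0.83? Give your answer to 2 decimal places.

1.20

P(θ) = c + (1 − c) · 1 / (1 + exp(−a(θ − b)))
Remove guessing floor: (0.83 − 0.27)/(1 − 0.27) = 0.7671
logit = ln(0.7671/0.2329) = 1.1921
θ = b + logit/(a) = 0.54 + 1.1921/1.8000 = 1.2023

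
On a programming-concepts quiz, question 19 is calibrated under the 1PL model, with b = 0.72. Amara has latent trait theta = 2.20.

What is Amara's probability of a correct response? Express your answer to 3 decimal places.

P(theta) = 1 / (1 + exp(−(theta − b)))
Exponent: (2.20 − 0.72) = 1.4800
1/(1 + e^{-1.4800}) = 0.8146
P = 0.8146

0.815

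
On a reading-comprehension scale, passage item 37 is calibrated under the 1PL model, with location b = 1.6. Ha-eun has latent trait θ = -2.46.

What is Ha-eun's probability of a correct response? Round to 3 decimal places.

P(θ) = 1 / (1 + exp(−(θ − b)))
Exponent: (-2.46 − 1.6) = -4.0600
1/(1 + e^{4.0600}) = 0.0170
P = 0.0170

0.017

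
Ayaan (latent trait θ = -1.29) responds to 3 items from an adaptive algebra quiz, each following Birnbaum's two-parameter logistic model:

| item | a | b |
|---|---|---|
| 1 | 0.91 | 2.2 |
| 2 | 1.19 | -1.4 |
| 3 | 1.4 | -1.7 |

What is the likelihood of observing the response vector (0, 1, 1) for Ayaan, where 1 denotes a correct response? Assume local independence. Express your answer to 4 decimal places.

0.3271

P(θ) = 1 / (1 + exp(−a(θ − b)))
P_1 = 1/(1+e^{3.1759}) = 0.0401
P_2 = 1/(1+e^{-0.1309}) = 0.5327
P_3 = 1/(1+e^{-0.5740}) = 0.6397
L = (1−P_1) × P_2 × P_3 = 0.9599 × 0.5327 × 0.6397 = 0.32709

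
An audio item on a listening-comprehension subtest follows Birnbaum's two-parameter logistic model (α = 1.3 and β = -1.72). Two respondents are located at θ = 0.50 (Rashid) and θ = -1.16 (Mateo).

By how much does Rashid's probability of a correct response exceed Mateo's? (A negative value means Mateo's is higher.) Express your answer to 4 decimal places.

0.2728

P(θ) = 1 / (1 + exp(−α(θ − β)))
P(Rashid) = 0.9472  [exponent 2.8860]
P(Mateo) = 0.6744  [exponent 0.7280]
Difference = 0.9472 − 0.6744 = 0.2728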